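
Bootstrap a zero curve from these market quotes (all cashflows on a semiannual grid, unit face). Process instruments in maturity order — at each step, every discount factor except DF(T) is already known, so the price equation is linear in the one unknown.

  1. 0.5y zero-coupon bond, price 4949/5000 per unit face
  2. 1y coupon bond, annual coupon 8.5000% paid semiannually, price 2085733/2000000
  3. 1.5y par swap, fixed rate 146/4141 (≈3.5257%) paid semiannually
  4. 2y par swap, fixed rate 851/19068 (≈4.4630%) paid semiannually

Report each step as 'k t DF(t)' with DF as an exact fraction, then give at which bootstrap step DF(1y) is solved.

1 1/2 4949/5000
2 1 24/25
3 3/2 9489/10000
4 2 9149/10000
DF(1y) is solved at step 2

step 1 [0.5y] zero: DF = P = 4949/5000 ≈ 0.989800
step 2 [1y] bond c/2=17/400: DF=(2085733/2000000 − 17/400·(0.989800))/(1+17/400) = 24/25 ≈ 0.960000
step 3 [1.5y] swap r/2=73/4141: DF=(1 − 73/4141·(0.989800+0.960000))/(1+73/4141) = 9489/10000 ≈ 0.948900
step 4 [2y] swap r/2=851/38136: DF=(1 − 851/38136·(0.989800+0.960000+0.948900))/(1+851/38136) = 9149/10000 ≈ 0.914900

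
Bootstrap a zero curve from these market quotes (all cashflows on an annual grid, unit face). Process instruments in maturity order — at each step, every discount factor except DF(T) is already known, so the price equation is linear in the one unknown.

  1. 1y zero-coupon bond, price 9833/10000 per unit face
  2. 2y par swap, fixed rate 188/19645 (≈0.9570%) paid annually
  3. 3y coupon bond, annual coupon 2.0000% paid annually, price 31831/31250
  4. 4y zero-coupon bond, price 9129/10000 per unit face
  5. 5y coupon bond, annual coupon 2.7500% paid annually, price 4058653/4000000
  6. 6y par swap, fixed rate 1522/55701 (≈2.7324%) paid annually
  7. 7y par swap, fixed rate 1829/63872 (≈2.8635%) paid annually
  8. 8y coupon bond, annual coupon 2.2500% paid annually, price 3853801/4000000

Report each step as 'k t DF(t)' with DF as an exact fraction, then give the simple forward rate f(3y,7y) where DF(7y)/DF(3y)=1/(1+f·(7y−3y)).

step 1 [1y] zero: DF = P = 9833/10000 ≈ 0.983300
step 2 [2y] swap r/1=188/19645: DF=(1 − 188/19645·(0.983300))/(1+188/19645) = 2453/2500 ≈ 0.981200
step 3 [3y] bond c/1=1/50: DF=(31831/31250 − 1/50·(0.983300+0.981200))/(1+1/50) = 9601/10000 ≈ 0.960100
step 4 [4y] zero: DF = P = 9129/10000 ≈ 0.912900
step 5 [5y] bond c/1=11/400: DF=(4058653/4000000 − 11/400·(0.983300+0.981200+0.960100+0.912900))/(1+11/400) = 553/625 ≈ 0.884800
step 6 [6y] swap r/1=1522/55701: DF=(1 − 1522/55701·(0.983300+0.981200+0.960100+0.912900+0.884800))/(1+1522/55701) = 4239/5000 ≈ 0.847800
step 7 [7y] swap r/1=1829/63872: DF=(1 − 1829/63872·(0.983300+0.981200+0.960100+0.912900+0.884800+0.847800))/(1+1829/63872) = 8171/10000 ≈ 0.817100
step 8 [8y] bond c/1=9/400: DF=(3853801/4000000 − 9/400·(0.983300+0.981200+0.960100+0.912900+0.884800+0.847800+0.817100))/(1+9/400) = 8017/10000 ≈ 0.801700

1 1 9833/10000
2 2 2453/2500
3 3 9601/10000
4 4 9129/10000
5 5 553/625
6 6 4239/5000
7 7 8171/10000
8 8 8017/10000
f(3y,7y) = ((9601/10000)/(8171/10000) − 1)/(4) = 715/16342 ≈ 4.3752%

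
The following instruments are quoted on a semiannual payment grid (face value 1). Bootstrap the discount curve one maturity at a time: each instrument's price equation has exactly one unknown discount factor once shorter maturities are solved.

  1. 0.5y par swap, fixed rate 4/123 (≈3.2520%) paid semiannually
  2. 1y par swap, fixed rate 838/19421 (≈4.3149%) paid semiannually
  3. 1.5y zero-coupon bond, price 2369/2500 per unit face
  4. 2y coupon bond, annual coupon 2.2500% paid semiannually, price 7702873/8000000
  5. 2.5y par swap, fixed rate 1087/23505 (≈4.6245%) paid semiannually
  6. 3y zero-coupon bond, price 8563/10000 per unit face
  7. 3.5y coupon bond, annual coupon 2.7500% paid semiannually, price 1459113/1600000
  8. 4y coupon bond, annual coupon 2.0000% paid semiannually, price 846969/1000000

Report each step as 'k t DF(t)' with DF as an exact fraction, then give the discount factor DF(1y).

step 1 [0.5y] swap r/2=2/123: DF=(1 − 2/123·(0))/(1+2/123) = 123/125 ≈ 0.984000
step 2 [1y] swap r/2=419/19421: DF=(1 − 419/19421·(0.984000))/(1+419/19421) = 9581/10000 ≈ 0.958100
step 3 [1.5y] zero: DF = P = 2369/2500 ≈ 0.947600
step 4 [2y] bond c/2=9/800: DF=(7702873/8000000 − 9/800·(0.984000+0.958100+0.947600))/(1+9/800) = 23/25 ≈ 0.920000
step 5 [2.5y] swap r/2=1087/47010: DF=(1 − 1087/47010·(0.984000+0.958100+0.947600+0.920000))/(1+1087/47010) = 8913/10000 ≈ 0.891300
step 6 [3y] zero: DF = P = 8563/10000 ≈ 0.856300
step 7 [3.5y] bond c/2=11/800: DF=(1459113/1600000 − 11/800·(0.984000+0.958100+0.947600+0.920000+0.891300+0.856300))/(1+11/800) = 4121/5000 ≈ 0.824200
step 8 [4y] bond c/2=1/100: DF=(846969/1000000 − 1/100·(0.984000+0.958100+0.947600+0.920000+0.891300+0.856300+0.824200))/(1+1/100) = 3877/5000 ≈ 0.775400

1 1/2 123/125
2 1 9581/10000
3 3/2 2369/2500
4 2 23/25
5 5/2 8913/10000
6 3 8563/10000
7 7/2 4121/5000
8 4 3877/5000
DF(1y) = 9581/10000 ≈ 0.958100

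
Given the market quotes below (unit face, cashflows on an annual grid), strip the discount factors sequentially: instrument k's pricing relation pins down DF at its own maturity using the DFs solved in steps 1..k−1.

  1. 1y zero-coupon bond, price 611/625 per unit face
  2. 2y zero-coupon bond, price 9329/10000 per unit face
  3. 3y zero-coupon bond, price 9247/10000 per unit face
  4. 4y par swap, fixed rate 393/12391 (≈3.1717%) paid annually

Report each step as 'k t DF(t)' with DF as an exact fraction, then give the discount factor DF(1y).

1 1 611/625
2 2 9329/10000
3 3 9247/10000
4 4 8821/10000
DF(1y) = 611/625 ≈ 0.977600

step 1 [1y] zero: DF = P = 611/625 ≈ 0.977600
step 2 [2y] zero: DF = P = 9329/10000 ≈ 0.932900
step 3 [3y] zero: DF = P = 9247/10000 ≈ 0.924700
step 4 [4y] swap r/1=393/12391: DF=(1 − 393/12391·(0.977600+0.932900+0.924700))/(1+393/12391) = 8821/10000 ≈ 0.882100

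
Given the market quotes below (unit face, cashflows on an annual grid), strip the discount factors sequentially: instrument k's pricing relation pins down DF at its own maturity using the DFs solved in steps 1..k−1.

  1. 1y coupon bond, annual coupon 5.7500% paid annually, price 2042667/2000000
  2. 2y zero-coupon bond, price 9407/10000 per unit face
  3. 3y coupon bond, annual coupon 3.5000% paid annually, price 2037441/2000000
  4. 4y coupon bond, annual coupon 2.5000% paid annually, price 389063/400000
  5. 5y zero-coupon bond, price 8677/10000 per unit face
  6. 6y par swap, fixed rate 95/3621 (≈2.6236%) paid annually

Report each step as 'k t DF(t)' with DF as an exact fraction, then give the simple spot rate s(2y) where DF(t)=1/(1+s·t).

1 1 4829/5000
2 2 9407/10000
3 3 4599/5000
4 4 22/25
5 5 8677/10000
6 6 343/400
s(2y) = (1/(9407/10000) − 1)/(2) = 593/18814 ≈ 3.1519%

step 1 [1y] bond c/1=23/400: DF=(2042667/2000000 − 23/400·(0))/(1+23/400) = 4829/5000 ≈ 0.965800
step 2 [2y] zero: DF = P = 9407/10000 ≈ 0.940700
step 3 [3y] bond c/1=7/200: DF=(2037441/2000000 − 7/200·(0.965800+0.940700))/(1+7/200) = 4599/5000 ≈ 0.919800
step 4 [4y] bond c/1=1/40: DF=(389063/400000 − 1/40·(0.965800+0.940700+0.919800))/(1+1/40) = 22/25 ≈ 0.880000
step 5 [5y] zero: DF = P = 8677/10000 ≈ 0.867700
step 6 [6y] swap r/1=95/3621: DF=(1 − 95/3621·(0.965800+0.940700+0.919800+0.880000+0.867700))/(1+95/3621) = 343/400 ≈ 0.857500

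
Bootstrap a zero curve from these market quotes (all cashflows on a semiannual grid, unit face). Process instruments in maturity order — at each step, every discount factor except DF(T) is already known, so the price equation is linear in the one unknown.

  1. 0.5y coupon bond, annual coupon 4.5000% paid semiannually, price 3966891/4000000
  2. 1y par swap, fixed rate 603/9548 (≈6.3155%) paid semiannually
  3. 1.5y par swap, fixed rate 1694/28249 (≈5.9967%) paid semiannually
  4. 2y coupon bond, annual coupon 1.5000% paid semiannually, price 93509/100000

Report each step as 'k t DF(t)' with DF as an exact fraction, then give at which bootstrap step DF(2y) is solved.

1 1/2 9699/10000
2 1 9397/10000
3 3/2 9153/10000
4 2 9071/10000
DF(2y) is solved at step 4

step 1 [0.5y] bond c/2=9/400: DF=(3966891/4000000 − 9/400·(0))/(1+9/400) = 9699/10000 ≈ 0.969900
step 2 [1y] swap r/2=603/19096: DF=(1 − 603/19096·(0.969900))/(1+603/19096) = 9397/10000 ≈ 0.939700
step 3 [1.5y] swap r/2=847/28249: DF=(1 − 847/28249·(0.969900+0.939700))/(1+847/28249) = 9153/10000 ≈ 0.915300
step 4 [2y] bond c/2=3/400: DF=(93509/100000 − 3/400·(0.969900+0.939700+0.915300))/(1+3/400) = 9071/10000 ≈ 0.907100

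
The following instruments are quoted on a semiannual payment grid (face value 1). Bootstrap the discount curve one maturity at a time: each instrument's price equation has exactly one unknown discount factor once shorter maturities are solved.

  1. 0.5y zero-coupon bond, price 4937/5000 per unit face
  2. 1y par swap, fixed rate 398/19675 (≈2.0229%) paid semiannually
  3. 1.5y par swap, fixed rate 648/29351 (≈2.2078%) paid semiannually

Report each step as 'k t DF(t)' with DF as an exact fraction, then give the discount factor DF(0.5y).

1 1/2 4937/5000
2 1 9801/10000
3 3/2 2419/2500
DF(0.5y) = 4937/5000 ≈ 0.987400

step 1 [0.5y] zero: DF = P = 4937/5000 ≈ 0.987400
step 2 [1y] swap r/2=199/19675: DF=(1 − 199/19675·(0.987400))/(1+199/19675) = 9801/10000 ≈ 0.980100
step 3 [1.5y] swap r/2=324/29351: DF=(1 − 324/29351·(0.987400+0.980100))/(1+324/29351) = 2419/2500 ≈ 0.967600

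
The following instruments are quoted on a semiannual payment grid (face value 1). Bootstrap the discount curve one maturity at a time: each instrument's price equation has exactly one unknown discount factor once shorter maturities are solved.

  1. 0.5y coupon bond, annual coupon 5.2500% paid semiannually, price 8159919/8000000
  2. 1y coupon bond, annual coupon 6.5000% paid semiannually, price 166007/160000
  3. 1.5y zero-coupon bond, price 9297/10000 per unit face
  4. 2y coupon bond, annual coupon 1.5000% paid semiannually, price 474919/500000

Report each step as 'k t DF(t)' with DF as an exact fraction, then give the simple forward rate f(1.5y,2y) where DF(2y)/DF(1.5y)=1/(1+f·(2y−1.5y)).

step 1 [0.5y] bond c/2=21/800: DF=(8159919/8000000 − 21/800·(0))/(1+21/800) = 9939/10000 ≈ 0.993900
step 2 [1y] bond c/2=13/400: DF=(166007/160000 − 13/400·(0.993900))/(1+13/400) = 1217/1250 ≈ 0.973600
step 3 [1.5y] zero: DF = P = 9297/10000 ≈ 0.929700
step 4 [2y] bond c/2=3/400: DF=(474919/500000 − 3/400·(0.993900+0.973600+0.929700))/(1+3/400) = 2303/2500 ≈ 0.921200

1 1/2 9939/10000
2 1 1217/1250
3 3/2 9297/10000
4 2 2303/2500
f(1.5y,2y) = ((9297/10000)/(2303/2500) − 1)/(1/2) = 85/4606 ≈ 1.8454%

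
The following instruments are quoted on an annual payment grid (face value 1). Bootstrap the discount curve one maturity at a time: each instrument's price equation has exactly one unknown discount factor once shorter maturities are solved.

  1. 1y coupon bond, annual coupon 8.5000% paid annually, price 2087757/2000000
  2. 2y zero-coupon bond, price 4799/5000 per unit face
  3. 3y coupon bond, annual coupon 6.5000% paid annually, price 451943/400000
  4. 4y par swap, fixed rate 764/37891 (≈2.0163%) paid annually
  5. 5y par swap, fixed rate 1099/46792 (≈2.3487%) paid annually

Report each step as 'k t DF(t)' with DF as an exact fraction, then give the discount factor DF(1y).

step 1 [1y] bond c/1=17/200: DF=(2087757/2000000 − 17/200·(0))/(1+17/200) = 9621/10000 ≈ 0.962100
step 2 [2y] zero: DF = P = 4799/5000 ≈ 0.959800
step 3 [3y] bond c/1=13/200: DF=(451943/400000 − 13/200·(0.962100+0.959800))/(1+13/200) = 2359/2500 ≈ 0.943600
step 4 [4y] swap r/1=764/37891: DF=(1 − 764/37891·(0.962100+0.959800+0.943600))/(1+764/37891) = 2309/2500 ≈ 0.923600
step 5 [5y] swap r/1=1099/46792: DF=(1 − 1099/46792·(0.962100+0.959800+0.943600+0.923600))/(1+1099/46792) = 8901/10000 ≈ 0.890100

1 1 9621/10000
2 2 4799/5000
3 3 2359/2500
4 4 2309/2500
5 5 8901/10000
DF(1y) = 9621/10000 ≈ 0.962100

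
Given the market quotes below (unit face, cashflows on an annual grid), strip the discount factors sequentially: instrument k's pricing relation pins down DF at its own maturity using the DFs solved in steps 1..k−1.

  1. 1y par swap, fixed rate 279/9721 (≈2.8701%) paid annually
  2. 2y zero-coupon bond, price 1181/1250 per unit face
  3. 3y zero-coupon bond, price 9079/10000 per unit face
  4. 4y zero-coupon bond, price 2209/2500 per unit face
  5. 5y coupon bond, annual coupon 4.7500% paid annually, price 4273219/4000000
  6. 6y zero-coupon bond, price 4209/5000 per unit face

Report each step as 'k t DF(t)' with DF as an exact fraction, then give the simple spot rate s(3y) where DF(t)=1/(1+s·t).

step 1 [1y] swap r/1=279/9721: DF=(1 − 279/9721·(0))/(1+279/9721) = 9721/10000 ≈ 0.972100
step 2 [2y] zero: DF = P = 1181/1250 ≈ 0.944800
step 3 [3y] zero: DF = P = 9079/10000 ≈ 0.907900
step 4 [4y] zero: DF = P = 2209/2500 ≈ 0.883600
step 5 [5y] bond c/1=19/400: DF=(4273219/4000000 − 19/400·(0.972100+0.944800+0.907900+0.883600))/(1+19/400) = 8517/10000 ≈ 0.851700
step 6 [6y] zero: DF = P = 4209/5000 ≈ 0.841800

1 1 9721/10000
2 2 1181/1250
3 3 9079/10000
4 4 2209/2500
5 5 8517/10000
6 6 4209/5000
s(3y) = (1/(9079/10000) − 1)/(3) = 307/9079 ≈ 3.3814%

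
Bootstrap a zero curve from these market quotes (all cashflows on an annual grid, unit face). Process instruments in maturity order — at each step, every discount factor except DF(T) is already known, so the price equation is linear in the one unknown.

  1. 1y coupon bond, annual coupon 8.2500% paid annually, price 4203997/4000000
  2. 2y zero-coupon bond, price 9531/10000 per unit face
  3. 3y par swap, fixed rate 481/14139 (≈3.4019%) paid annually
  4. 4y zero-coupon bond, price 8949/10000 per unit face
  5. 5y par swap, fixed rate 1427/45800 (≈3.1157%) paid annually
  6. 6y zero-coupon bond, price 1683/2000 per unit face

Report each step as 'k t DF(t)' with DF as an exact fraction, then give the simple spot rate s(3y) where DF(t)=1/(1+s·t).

1 1 9709/10000
2 2 9531/10000
3 3 4519/5000
4 4 8949/10000
5 5 8573/10000
6 6 1683/2000
s(3y) = (1/(4519/5000) − 1)/(3) = 481/13557 ≈ 3.5480%

step 1 [1y] bond c/1=33/400: DF=(4203997/4000000 − 33/400·(0))/(1+33/400) = 9709/10000 ≈ 0.970900
step 2 [2y] zero: DF = P = 9531/10000 ≈ 0.953100
step 3 [3y] swap r/1=481/14139: DF=(1 − 481/14139·(0.970900+0.953100))/(1+481/14139) = 4519/5000 ≈ 0.903800
step 4 [4y] zero: DF = P = 8949/10000 ≈ 0.894900
step 5 [5y] swap r/1=1427/45800: DF=(1 − 1427/45800·(0.970900+0.953100+0.903800+0.894900))/(1+1427/45800) = 8573/10000 ≈ 0.857300
step 6 [6y] zero: DF = P = 1683/2000 ≈ 0.841500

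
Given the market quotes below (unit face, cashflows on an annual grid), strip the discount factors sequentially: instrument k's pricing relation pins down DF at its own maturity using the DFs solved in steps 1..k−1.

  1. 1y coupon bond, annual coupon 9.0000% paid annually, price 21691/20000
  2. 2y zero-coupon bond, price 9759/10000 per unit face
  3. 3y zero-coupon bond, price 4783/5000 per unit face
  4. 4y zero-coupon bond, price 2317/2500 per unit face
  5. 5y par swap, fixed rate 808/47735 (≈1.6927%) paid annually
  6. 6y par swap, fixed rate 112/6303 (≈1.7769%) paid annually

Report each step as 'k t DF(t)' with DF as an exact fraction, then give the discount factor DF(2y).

step 1 [1y] bond c/1=9/100: DF=(21691/20000 − 9/100·(0))/(1+9/100) = 199/200 ≈ 0.995000
step 2 [2y] zero: DF = P = 9759/10000 ≈ 0.975900
step 3 [3y] zero: DF = P = 4783/5000 ≈ 0.956600
step 4 [4y] zero: DF = P = 2317/2500 ≈ 0.926800
step 5 [5y] swap r/1=808/47735: DF=(1 − 808/47735·(0.995000+0.975900+0.956600+0.926800))/(1+808/47735) = 1149/1250 ≈ 0.919200
step 6 [6y] swap r/1=112/6303: DF=(1 − 112/6303·(0.995000+0.975900+0.956600+0.926800+0.919200))/(1+112/6303) = 562/625 ≈ 0.899200

1 1 199/200
2 2 9759/10000
3 3 4783/5000
4 4 2317/2500
5 5 1149/1250
6 6 562/625
DF(2y) = 9759/10000 ≈ 0.975900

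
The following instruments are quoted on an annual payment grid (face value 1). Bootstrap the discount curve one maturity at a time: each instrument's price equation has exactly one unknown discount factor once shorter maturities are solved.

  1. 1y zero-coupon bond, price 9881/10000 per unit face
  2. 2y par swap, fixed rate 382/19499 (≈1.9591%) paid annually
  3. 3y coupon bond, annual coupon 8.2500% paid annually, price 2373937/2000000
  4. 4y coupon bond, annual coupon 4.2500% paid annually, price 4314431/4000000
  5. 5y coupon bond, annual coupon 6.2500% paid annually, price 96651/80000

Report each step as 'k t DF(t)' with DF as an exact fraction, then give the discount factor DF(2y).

1 1 9881/10000
2 2 4809/5000
3 3 9479/10000
4 4 1833/2000
5 5 9127/10000
DF(2y) = 4809/5000 ≈ 0.961800

step 1 [1y] zero: DF = P = 9881/10000 ≈ 0.988100
step 2 [2y] swap r/1=382/19499: DF=(1 − 382/19499·(0.988100))/(1+382/19499) = 4809/5000 ≈ 0.961800
step 3 [3y] bond c/1=33/400: DF=(2373937/2000000 − 33/400·(0.988100+0.961800))/(1+33/400) = 9479/10000 ≈ 0.947900
step 4 [4y] bond c/1=17/400: DF=(4314431/4000000 − 17/400·(0.988100+0.961800+0.947900))/(1+17/400) = 1833/2000 ≈ 0.916500
step 5 [5y] bond c/1=1/16: DF=(96651/80000 − 1/16·(0.988100+0.961800+0.947900+0.916500))/(1+1/16) = 9127/10000 ≈ 0.912700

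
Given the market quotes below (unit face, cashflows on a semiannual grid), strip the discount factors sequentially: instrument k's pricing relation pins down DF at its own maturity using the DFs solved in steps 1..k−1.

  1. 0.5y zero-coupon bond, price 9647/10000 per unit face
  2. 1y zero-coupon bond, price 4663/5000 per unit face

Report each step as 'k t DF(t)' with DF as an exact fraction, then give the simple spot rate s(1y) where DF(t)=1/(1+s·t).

1 1/2 9647/10000
2 1 4663/5000
s(1y) = (1/(4663/5000) − 1)/(1) = 337/4663 ≈ 7.2271%

step 1 [0.5y] zero: DF = P = 9647/10000 ≈ 0.964700
step 2 [1y] zero: DF = P = 4663/5000 ≈ 0.932600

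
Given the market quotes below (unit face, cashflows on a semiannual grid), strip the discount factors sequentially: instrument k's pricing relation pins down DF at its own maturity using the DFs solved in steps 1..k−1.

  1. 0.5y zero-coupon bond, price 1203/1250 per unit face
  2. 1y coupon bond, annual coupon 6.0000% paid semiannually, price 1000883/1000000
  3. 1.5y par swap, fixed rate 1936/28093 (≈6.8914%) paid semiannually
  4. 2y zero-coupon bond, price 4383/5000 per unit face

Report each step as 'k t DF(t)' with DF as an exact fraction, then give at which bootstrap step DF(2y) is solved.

step 1 [0.5y] zero: DF = P = 1203/1250 ≈ 0.962400
step 2 [1y] bond c/2=3/100: DF=(1000883/1000000 − 3/100·(0.962400))/(1+3/100) = 9437/10000 ≈ 0.943700
step 3 [1.5y] swap r/2=968/28093: DF=(1 − 968/28093·(0.962400+0.943700))/(1+968/28093) = 1129/1250 ≈ 0.903200
step 4 [2y] zero: DF = P = 4383/5000 ≈ 0.876600

1 1/2 1203/1250
2 1 9437/10000
3 3/2 1129/1250
4 2 4383/5000
DF(2y) is solved at step 4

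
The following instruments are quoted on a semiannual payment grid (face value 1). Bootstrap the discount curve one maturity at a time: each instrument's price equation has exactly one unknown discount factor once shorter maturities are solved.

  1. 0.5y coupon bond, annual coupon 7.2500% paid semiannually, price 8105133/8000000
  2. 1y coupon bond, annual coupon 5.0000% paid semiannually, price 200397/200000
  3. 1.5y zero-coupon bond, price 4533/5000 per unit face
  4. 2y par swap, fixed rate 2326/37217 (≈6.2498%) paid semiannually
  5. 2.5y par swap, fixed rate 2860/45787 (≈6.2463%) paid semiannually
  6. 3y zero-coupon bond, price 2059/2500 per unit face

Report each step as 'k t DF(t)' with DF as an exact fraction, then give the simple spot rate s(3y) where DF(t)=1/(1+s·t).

1 1/2 9777/10000
2 1 9537/10000
3 3/2 4533/5000
4 2 8837/10000
5 5/2 857/1000
6 3 2059/2500
s(3y) = (1/(2059/2500) − 1)/(3) = 147/2059 ≈ 7.1394%

step 1 [0.5y] bond c/2=29/800: DF=(8105133/8000000 − 29/800·(0))/(1+29/800) = 9777/10000 ≈ 0.977700
step 2 [1y] bond c/2=1/40: DF=(200397/200000 − 1/40·(0.977700))/(1+1/40) = 9537/10000 ≈ 0.953700
step 3 [1.5y] zero: DF = P = 4533/5000 ≈ 0.906600
step 4 [2y] swap r/2=1163/37217: DF=(1 − 1163/37217·(0.977700+0.953700+0.906600))/(1+1163/37217) = 8837/10000 ≈ 0.883700
step 5 [2.5y] swap r/2=1430/45787: DF=(1 − 1430/45787·(0.977700+0.953700+0.906600+0.883700))/(1+1430/45787) = 857/1000 ≈ 0.857000
step 6 [3y] zero: DF = P = 2059/2500 ≈ 0.823600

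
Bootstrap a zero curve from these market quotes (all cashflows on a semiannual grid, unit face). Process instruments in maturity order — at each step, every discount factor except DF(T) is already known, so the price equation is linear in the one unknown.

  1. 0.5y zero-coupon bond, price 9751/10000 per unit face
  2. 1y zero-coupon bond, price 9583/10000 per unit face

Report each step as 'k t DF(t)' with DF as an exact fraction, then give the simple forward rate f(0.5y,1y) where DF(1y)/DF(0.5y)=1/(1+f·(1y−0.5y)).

1 1/2 9751/10000
2 1 9583/10000
f(0.5y,1y) = ((9751/10000)/(9583/10000) − 1)/(1/2) = 48/1369 ≈ 3.5062%

step 1 [0.5y] zero: DF = P = 9751/10000 ≈ 0.975100
step 2 [1y] zero: DF = P = 9583/10000 ≈ 0.958300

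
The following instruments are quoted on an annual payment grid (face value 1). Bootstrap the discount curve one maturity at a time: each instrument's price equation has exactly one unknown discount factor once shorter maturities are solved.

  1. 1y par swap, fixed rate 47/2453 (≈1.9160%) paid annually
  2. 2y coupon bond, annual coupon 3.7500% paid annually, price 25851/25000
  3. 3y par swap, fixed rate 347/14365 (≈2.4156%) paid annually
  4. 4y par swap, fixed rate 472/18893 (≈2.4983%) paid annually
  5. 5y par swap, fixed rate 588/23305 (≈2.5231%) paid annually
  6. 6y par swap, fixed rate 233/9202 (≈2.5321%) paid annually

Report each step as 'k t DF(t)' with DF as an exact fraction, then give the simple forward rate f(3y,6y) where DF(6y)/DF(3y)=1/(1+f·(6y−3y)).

1 1 2453/2500
2 2 2403/2500
3 3 4653/5000
4 4 566/625
5 5 1103/1250
6 6 4301/5000
f(3y,6y) = ((4653/5000)/(4301/5000) − 1)/(3) = 32/1173 ≈ 2.7280%

step 1 [1y] swap r/1=47/2453: DF=(1 − 47/2453·(0))/(1+47/2453) = 2453/2500 ≈ 0.981200
step 2 [2y] bond c/1=3/80: DF=(25851/25000 − 3/80·(0.981200))/(1+3/80) = 2403/2500 ≈ 0.961200
step 3 [3y] swap r/1=347/14365: DF=(1 − 347/14365·(0.981200+0.961200))/(1+347/14365) = 4653/5000 ≈ 0.930600
step 4 [4y] swap r/1=472/18893: DF=(1 − 472/18893·(0.981200+0.961200+0.930600))/(1+472/18893) = 566/625 ≈ 0.905600
step 5 [5y] swap r/1=588/23305: DF=(1 − 588/23305·(0.981200+0.961200+0.930600+0.905600))/(1+588/23305) = 1103/1250 ≈ 0.882400
step 6 [6y] swap r/1=233/9202: DF=(1 − 233/9202·(0.981200+0.961200+0.930600+0.905600+0.882400))/(1+233/9202) = 4301/5000 ≈ 0.860200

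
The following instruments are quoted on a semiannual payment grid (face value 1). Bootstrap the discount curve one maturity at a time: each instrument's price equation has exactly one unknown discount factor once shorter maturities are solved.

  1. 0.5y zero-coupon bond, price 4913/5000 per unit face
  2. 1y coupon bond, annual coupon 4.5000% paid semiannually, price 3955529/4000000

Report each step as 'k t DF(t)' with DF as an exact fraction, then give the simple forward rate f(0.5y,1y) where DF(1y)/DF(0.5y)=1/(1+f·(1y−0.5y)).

1 1/2 4913/5000
2 1 1891/2000
f(0.5y,1y) = ((4913/5000)/(1891/2000) − 1)/(1/2) = 742/9455 ≈ 7.8477%

step 1 [0.5y] zero: DF = P = 4913/5000 ≈ 0.982600
step 2 [1y] bond c/2=9/400: DF=(3955529/4000000 − 9/400·(0.982600))/(1+9/400) = 1891/2000 ≈ 0.945500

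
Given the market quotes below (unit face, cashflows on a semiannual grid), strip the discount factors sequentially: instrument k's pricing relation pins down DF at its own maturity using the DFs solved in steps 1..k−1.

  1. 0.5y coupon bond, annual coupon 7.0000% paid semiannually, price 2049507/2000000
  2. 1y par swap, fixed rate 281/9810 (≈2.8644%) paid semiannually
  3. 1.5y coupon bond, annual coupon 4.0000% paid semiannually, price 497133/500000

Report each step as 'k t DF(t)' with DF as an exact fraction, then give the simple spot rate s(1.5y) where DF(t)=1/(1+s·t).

step 1 [0.5y] bond c/2=7/200: DF=(2049507/2000000 − 7/200·(0))/(1+7/200) = 9901/10000 ≈ 0.990100
step 2 [1y] swap r/2=281/19620: DF=(1 − 281/19620·(0.990100))/(1+281/19620) = 9719/10000 ≈ 0.971900
step 3 [1.5y] bond c/2=1/50: DF=(497133/500000 − 1/50·(0.990100+0.971900))/(1+1/50) = 9363/10000 ≈ 0.936300

1 1/2 9901/10000
2 1 9719/10000
3 3/2 9363/10000
s(1.5y) = (1/(9363/10000) − 1)/(3/2) = 1274/28089 ≈ 4.5356%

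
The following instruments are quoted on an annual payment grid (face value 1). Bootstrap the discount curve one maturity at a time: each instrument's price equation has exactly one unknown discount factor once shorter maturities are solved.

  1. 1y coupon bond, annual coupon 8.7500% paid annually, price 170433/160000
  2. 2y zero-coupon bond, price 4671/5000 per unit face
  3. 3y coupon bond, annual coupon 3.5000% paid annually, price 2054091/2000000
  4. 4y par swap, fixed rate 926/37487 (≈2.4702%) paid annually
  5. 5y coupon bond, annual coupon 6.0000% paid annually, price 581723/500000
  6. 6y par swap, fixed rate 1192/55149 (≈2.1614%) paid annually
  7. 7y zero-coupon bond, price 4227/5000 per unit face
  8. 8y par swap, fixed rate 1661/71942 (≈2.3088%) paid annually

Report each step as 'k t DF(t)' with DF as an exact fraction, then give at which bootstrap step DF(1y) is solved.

step 1 [1y] bond c/1=7/80: DF=(170433/160000 − 7/80·(0))/(1+7/80) = 1959/2000 ≈ 0.979500
step 2 [2y] zero: DF = P = 4671/5000 ≈ 0.934200
step 3 [3y] bond c/1=7/200: DF=(2054091/2000000 − 7/200·(0.979500+0.934200))/(1+7/200) = 2319/2500 ≈ 0.927600
step 4 [4y] swap r/1=926/37487: DF=(1 − 926/37487·(0.979500+0.934200+0.927600))/(1+926/37487) = 4537/5000 ≈ 0.907400
step 5 [5y] bond c/1=3/50: DF=(581723/500000 − 3/50·(0.979500+0.934200+0.927600+0.907400))/(1+3/50) = 4427/5000 ≈ 0.885400
step 6 [6y] swap r/1=1192/55149: DF=(1 − 1192/55149·(0.979500+0.934200+0.927600+0.907400+0.885400))/(1+1192/55149) = 1101/1250 ≈ 0.880800
step 7 [7y] zero: DF = P = 4227/5000 ≈ 0.845400
step 8 [8y] swap r/1=1661/71942: DF=(1 − 1661/71942·(0.979500+0.934200+0.927600+0.907400+0.885400+0.880800+0.845400))/(1+1661/71942) = 8339/10000 ≈ 0.833900

1 1 1959/2000
2 2 4671/5000
3 3 2319/2500
4 4 4537/5000
5 5 4427/5000
6 6 1101/1250
7 7 4227/5000
8 8 8339/10000
DF(1y) is solved at step 1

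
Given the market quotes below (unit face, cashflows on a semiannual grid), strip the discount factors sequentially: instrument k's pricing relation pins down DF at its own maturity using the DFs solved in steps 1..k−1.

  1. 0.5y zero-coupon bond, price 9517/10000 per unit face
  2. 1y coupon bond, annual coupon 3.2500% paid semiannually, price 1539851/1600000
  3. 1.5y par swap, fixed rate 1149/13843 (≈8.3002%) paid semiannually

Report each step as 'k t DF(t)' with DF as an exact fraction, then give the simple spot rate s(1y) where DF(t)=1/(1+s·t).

1 1/2 9517/10000
2 1 4659/5000
3 3/2 8851/10000
s(1y) = (1/(4659/5000) − 1)/(1) = 341/4659 ≈ 7.3192%

step 1 [0.5y] zero: DF = P = 9517/10000 ≈ 0.951700
step 2 [1y] bond c/2=13/800: DF=(1539851/1600000 − 13/800·(0.951700))/(1+13/800) = 4659/5000 ≈ 0.931800
step 3 [1.5y] swap r/2=1149/27686: DF=(1 − 1149/27686·(0.951700+0.931800))/(1+1149/27686) = 8851/10000 ≈ 0.885100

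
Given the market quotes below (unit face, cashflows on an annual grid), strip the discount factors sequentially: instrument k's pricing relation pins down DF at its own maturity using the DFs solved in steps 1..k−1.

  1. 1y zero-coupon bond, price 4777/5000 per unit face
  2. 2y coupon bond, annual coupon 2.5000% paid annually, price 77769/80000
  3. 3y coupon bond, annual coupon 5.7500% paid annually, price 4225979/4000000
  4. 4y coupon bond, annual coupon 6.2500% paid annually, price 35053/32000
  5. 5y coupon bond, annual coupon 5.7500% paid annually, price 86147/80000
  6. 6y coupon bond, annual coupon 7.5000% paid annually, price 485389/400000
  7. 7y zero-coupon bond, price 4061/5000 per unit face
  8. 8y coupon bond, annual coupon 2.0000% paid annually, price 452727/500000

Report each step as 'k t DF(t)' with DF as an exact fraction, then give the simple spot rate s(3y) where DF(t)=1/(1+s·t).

step 1 [1y] zero: DF = P = 4777/5000 ≈ 0.955400
step 2 [2y] bond c/1=1/40: DF=(77769/80000 − 1/40·(0.955400))/(1+1/40) = 9251/10000 ≈ 0.925100
step 3 [3y] bond c/1=23/400: DF=(4225979/4000000 − 23/400·(0.955400+0.925100))/(1+23/400) = 1121/1250 ≈ 0.896800
step 4 [4y] bond c/1=1/16: DF=(35053/32000 − 1/16·(0.955400+0.925100+0.896800))/(1+1/16) = 2169/2500 ≈ 0.867600
step 5 [5y] bond c/1=23/400: DF=(86147/80000 − 23/400·(0.955400+0.925100+0.896800+0.867600))/(1+23/400) = 8201/10000 ≈ 0.820100
step 6 [6y] bond c/1=3/40: DF=(485389/400000 − 3/40·(0.955400+0.925100+0.896800+0.867600+0.820100))/(1+3/40) = 8173/10000 ≈ 0.817300
step 7 [7y] zero: DF = P = 4061/5000 ≈ 0.812200
step 8 [8y] bond c/1=1/50: DF=(452727/500000 − 1/50·(0.955400+0.925100+0.896800+0.867600+0.820100+0.817300+0.812200))/(1+1/50) = 3841/5000 ≈ 0.768200

1 1 4777/5000
2 2 9251/10000
3 3 1121/1250
4 4 2169/2500
5 5 8201/10000
6 6 8173/10000
7 7 4061/5000
8 8 3841/5000
s(3y) = (1/(1121/1250) − 1)/(3) = 43/1121 ≈ 3.8359%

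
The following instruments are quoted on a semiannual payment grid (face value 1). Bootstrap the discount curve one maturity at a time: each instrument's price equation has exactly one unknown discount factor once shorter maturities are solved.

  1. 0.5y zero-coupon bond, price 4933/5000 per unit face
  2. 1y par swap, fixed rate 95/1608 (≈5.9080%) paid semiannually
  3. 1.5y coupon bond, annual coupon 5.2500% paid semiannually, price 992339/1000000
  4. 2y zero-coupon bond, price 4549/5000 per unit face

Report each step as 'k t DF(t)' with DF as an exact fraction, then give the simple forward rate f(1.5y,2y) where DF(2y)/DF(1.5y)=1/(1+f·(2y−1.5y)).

1 1/2 4933/5000
2 1 943/1000
3 3/2 1147/1250
4 2 4549/5000
f(1.5y,2y) = ((1147/1250)/(4549/5000) − 1)/(1/2) = 78/4549 ≈ 1.7147%

step 1 [0.5y] zero: DF = P = 4933/5000 ≈ 0.986600
step 2 [1y] swap r/2=95/3216: DF=(1 − 95/3216·(0.986600))/(1+95/3216) = 943/1000 ≈ 0.943000
step 3 [1.5y] bond c/2=21/800: DF=(992339/1000000 − 21/800·(0.986600+0.943000))/(1+21/800) = 1147/1250 ≈ 0.917600
step 4 [2y] zero: DF = P = 4549/5000 ≈ 0.909800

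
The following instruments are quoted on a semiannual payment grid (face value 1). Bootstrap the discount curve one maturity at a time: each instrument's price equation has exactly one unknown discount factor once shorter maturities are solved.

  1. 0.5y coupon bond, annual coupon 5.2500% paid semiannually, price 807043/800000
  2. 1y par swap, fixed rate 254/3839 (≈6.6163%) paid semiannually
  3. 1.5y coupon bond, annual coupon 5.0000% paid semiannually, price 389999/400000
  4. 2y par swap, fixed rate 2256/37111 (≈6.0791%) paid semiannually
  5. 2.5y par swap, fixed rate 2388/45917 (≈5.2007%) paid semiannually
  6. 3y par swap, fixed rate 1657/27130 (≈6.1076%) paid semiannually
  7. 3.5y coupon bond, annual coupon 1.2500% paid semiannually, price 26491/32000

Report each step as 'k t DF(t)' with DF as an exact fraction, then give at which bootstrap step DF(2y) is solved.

1 1/2 983/1000
2 1 1873/2000
3 3/2 2261/2500
4 2 1109/1250
5 5/2 4403/5000
6 3 8343/10000
7 7/2 789/1000
DF(2y) is solved at step 4

step 1 [0.5y] bond c/2=21/800: DF=(807043/800000 − 21/800·(0))/(1+21/800) = 983/1000 ≈ 0.983000
step 2 [1y] swap r/2=127/3839: DF=(1 − 127/3839·(0.983000))/(1+127/3839) = 1873/2000 ≈ 0.936500
step 3 [1.5y] bond c/2=1/40: DF=(389999/400000 − 1/40·(0.983000+0.936500))/(1+1/40) = 2261/2500 ≈ 0.904400
step 4 [2y] swap r/2=1128/37111: DF=(1 − 1128/37111·(0.983000+0.936500+0.904400))/(1+1128/37111) = 1109/1250 ≈ 0.887200
step 5 [2.5y] swap r/2=1194/45917: DF=(1 − 1194/45917·(0.983000+0.936500+0.904400+0.887200))/(1+1194/45917) = 4403/5000 ≈ 0.880600
step 6 [3y] swap r/2=1657/54260: DF=(1 − 1657/54260·(0.983000+0.936500+0.904400+0.887200+0.880600))/(1+1657/54260) = 8343/10000 ≈ 0.834300
step 7 [3.5y] bond c/2=1/160: DF=(26491/32000 − 1/160·(0.983000+0.936500+0.904400+0.887200+0.880600+0.834300))/(1+1/160) = 789/1000 ≈ 0.789000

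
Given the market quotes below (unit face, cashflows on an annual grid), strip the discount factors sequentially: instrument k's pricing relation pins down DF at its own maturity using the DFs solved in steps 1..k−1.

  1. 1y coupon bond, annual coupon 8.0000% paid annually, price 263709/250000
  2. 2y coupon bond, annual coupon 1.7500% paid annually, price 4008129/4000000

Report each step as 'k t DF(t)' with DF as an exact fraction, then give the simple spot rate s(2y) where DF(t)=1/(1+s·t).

1 1 9767/10000
2 2 121/125
s(2y) = (1/(121/125) − 1)/(2) = 2/121 ≈ 1.6529%

step 1 [1y] bond c/1=2/25: DF=(263709/250000 − 2/25·(0))/(1+2/25) = 9767/10000 ≈ 0.976700
step 2 [2y] bond c/1=7/400: DF=(4008129/4000000 − 7/400·(0.976700))/(1+7/400) = 121/125 ≈ 0.968000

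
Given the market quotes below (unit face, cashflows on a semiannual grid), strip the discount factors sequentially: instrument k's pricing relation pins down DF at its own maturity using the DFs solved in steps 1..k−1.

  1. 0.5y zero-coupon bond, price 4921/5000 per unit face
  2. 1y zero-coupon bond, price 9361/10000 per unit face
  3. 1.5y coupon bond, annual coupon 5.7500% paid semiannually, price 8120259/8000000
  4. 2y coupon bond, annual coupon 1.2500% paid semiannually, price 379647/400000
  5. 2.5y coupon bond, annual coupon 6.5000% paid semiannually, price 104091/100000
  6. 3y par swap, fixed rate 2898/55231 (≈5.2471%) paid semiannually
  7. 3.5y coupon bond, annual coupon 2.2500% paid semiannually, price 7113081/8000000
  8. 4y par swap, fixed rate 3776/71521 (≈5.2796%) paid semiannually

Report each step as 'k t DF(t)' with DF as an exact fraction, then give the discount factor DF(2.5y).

1 1/2 4921/5000
2 1 9361/10000
3 3/2 933/1000
4 2 1851/2000
5 5/2 2223/2500
6 3 8551/10000
7 7/2 4089/5000
8 4 507/625
DF(2.5y) = 2223/2500 ≈ 0.889200

step 1 [0.5y] zero: DF = P = 4921/5000 ≈ 0.984200
step 2 [1y] zero: DF = P = 9361/10000 ≈ 0.936100
step 3 [1.5y] bond c/2=23/800: DF=(8120259/8000000 − 23/800·(0.984200+0.936100))/(1+23/800) = 933/1000 ≈ 0.933000
step 4 [2y] bond c/2=1/160: DF=(379647/400000 − 1/160·(0.984200+0.936100+0.933000))/(1+1/160) = 1851/2000 ≈ 0.925500
step 5 [2.5y] bond c/2=13/400: DF=(104091/100000 − 13/400·(0.984200+0.936100+0.933000+0.925500))/(1+13/400) = 2223/2500 ≈ 0.889200
step 6 [3y] swap r/2=1449/55231: DF=(1 − 1449/55231·(0.984200+0.936100+0.933000+0.925500+0.889200))/(1+1449/55231) = 8551/10000 ≈ 0.855100
step 7 [3.5y] bond c/2=9/800: DF=(7113081/8000000 − 9/800·(0.984200+0.936100+0.933000+0.925500+0.889200+0.855100))/(1+9/800) = 4089/5000 ≈ 0.817800
step 8 [4y] swap r/2=1888/71521: DF=(1 − 1888/71521·(0.984200+0.936100+0.933000+0.925500+0.889200+0.855100+0.817800))/(1+1888/71521) = 507/625 ≈ 0.811200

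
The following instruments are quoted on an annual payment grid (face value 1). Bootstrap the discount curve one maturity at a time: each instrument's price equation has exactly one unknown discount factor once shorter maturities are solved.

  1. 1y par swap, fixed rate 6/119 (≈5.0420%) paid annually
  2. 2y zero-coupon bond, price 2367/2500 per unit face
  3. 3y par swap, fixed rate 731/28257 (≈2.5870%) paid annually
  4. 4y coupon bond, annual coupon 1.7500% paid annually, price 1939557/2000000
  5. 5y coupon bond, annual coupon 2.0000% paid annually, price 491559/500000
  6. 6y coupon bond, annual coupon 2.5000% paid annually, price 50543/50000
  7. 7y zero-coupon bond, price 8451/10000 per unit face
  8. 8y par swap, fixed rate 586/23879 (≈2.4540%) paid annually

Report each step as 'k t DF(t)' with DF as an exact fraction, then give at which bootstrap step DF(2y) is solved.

step 1 [1y] swap r/1=6/119: DF=(1 − 6/119·(0))/(1+6/119) = 119/125 ≈ 0.952000
step 2 [2y] zero: DF = P = 2367/2500 ≈ 0.946800
step 3 [3y] swap r/1=731/28257: DF=(1 − 731/28257·(0.952000+0.946800))/(1+731/28257) = 9269/10000 ≈ 0.926900
step 4 [4y] bond c/1=7/400: DF=(1939557/2000000 − 7/400·(0.952000+0.946800+0.926900))/(1+7/400) = 1809/2000 ≈ 0.904500
step 5 [5y] bond c/1=1/50: DF=(491559/500000 − 1/50·(0.952000+0.946800+0.926900+0.904500))/(1+1/50) = 8907/10000 ≈ 0.890700
step 6 [6y] bond c/1=1/40: DF=(50543/50000 − 1/40·(0.952000+0.946800+0.926900+0.904500+0.890700))/(1+1/40) = 1747/2000 ≈ 0.873500
step 7 [7y] zero: DF = P = 8451/10000 ≈ 0.845100
step 8 [8y] swap r/1=586/23879: DF=(1 − 586/23879·(0.952000+0.946800+0.926900+0.904500+0.890700+0.873500+0.845100))/(1+586/23879) = 4121/5000 ≈ 0.824200

1 1 119/125
2 2 2367/2500
3 3 9269/10000
4 4 1809/2000
5 5 8907/10000
6 6 1747/2000
7 7 8451/10000
8 8 4121/5000
DF(2y) is solved at step 2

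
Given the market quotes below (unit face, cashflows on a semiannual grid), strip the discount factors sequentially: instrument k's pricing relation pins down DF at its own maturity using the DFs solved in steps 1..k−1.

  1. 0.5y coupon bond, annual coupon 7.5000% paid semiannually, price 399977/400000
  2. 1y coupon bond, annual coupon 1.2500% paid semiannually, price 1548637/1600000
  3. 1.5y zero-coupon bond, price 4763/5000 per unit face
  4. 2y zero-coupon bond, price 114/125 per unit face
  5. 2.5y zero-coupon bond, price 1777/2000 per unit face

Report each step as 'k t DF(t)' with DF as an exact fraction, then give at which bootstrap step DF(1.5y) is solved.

step 1 [0.5y] bond c/2=3/80: DF=(399977/400000 − 3/80·(0))/(1+3/80) = 4819/5000 ≈ 0.963800
step 2 [1y] bond c/2=1/160: DF=(1548637/1600000 − 1/160·(0.963800))/(1+1/160) = 9559/10000 ≈ 0.955900
step 3 [1.5y] zero: DF = P = 4763/5000 ≈ 0.952600
step 4 [2y] zero: DF = P = 114/125 ≈ 0.912000
step 5 [2.5y] zero: DF = P = 1777/2000 ≈ 0.888500

1 1/2 4819/5000
2 1 9559/10000
3 3/2 4763/5000
4 2 114/125
5 5/2 1777/2000
DF(1.5y) is solved at step 3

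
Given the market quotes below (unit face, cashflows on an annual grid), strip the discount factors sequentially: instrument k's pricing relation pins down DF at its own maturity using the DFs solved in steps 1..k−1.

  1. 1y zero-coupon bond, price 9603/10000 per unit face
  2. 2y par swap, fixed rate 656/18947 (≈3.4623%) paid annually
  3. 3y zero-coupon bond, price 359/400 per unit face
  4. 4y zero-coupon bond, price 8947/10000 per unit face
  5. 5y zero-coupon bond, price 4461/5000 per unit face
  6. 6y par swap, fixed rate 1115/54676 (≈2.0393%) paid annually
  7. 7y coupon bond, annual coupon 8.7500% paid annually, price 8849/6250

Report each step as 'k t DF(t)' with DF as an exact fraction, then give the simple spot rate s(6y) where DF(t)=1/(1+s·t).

1 1 9603/10000
2 2 584/625
3 3 359/400
4 4 8947/10000
5 5 4461/5000
6 6 1777/2000
7 7 431/500
s(6y) = (1/(1777/2000) − 1)/(6) = 223/10662 ≈ 2.0915%

step 1 [1y] zero: DF = P = 9603/10000 ≈ 0.960300
step 2 [2y] swap r/1=656/18947: DF=(1 − 656/18947·(0.960300))/(1+656/18947) = 584/625 ≈ 0.934400
step 3 [3y] zero: DF = P = 359/400 ≈ 0.897500
step 4 [4y] zero: DF = P = 8947/10000 ≈ 0.894700
step 5 [5y] zero: DF = P = 4461/5000 ≈ 0.892200
step 6 [6y] swap r/1=1115/54676: DF=(1 − 1115/54676·(0.960300+0.934400+0.897500+0.894700+0.892200))/(1+1115/54676) = 1777/2000 ≈ 0.888500
step 7 [7y] bond c/1=7/80: DF=(8849/6250 − 7/80·(0.960300+0.934400+0.897500+0.894700+0.892200+0.888500))/(1+7/80) = 431/500 ≈ 0.862000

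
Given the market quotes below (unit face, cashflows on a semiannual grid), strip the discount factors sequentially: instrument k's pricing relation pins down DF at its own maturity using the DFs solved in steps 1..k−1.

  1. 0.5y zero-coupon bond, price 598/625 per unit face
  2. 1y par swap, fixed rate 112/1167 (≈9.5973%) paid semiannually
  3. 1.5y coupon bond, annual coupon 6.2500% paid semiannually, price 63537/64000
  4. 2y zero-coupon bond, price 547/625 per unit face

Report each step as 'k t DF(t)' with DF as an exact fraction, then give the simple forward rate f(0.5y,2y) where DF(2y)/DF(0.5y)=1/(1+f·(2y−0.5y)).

1 1/2 598/625
2 1 569/625
3 3/2 9061/10000
4 2 547/625
f(0.5y,2y) = ((598/625)/(547/625) − 1)/(3/2) = 34/547 ≈ 6.2157%

step 1 [0.5y] zero: DF = P = 598/625 ≈ 0.956800
step 2 [1y] swap r/2=56/1167: DF=(1 − 56/1167·(0.956800))/(1+56/1167) = 569/625 ≈ 0.910400
step 3 [1.5y] bond c/2=1/32: DF=(63537/64000 − 1/32·(0.956800+0.910400))/(1+1/32) = 9061/10000 ≈ 0.906100
step 4 [2y] zero: DF = P = 547/625 ≈ 0.875200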